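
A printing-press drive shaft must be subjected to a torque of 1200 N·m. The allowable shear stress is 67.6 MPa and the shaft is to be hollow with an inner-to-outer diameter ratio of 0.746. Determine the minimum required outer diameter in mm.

50.8 mm

For a hollow shaft with d_i/d_o = 0.746: τ_max = 16T/(π d_o³ (1−k⁴)), so d_o = [16T/(π τ_allow (1−k⁴))]^(1/3) = [16·1200/(π·6.76×10^7·0.6903)]^(1/3) = 0.05078 m.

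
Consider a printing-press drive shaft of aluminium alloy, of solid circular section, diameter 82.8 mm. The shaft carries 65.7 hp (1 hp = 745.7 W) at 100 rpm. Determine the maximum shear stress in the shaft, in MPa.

ω = 2π·100/60 = 10.47 rad/s, so T = P/ω = 65.7×745.7 / 10.47 = 4678 N·m.
J = πd⁴/32 = π(0.0828)⁴/32 = 4.614×10^-6 m⁴.
τ_max = T·r/J = 4678 × 0.0414 / 4.614×10^-6 = 4.197×10^7 Pa.

42.0 MPa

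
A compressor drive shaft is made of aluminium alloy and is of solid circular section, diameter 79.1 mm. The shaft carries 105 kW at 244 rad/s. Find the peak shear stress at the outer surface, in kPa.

4430 kPa

ω = 244 rad/s, so T = P/ω = 105×10³ / 244.0 = 430.3 N·m.
J = πd⁴/32 = π(0.0791)⁴/32 = 3.843×10^-6 m⁴.
τ_max = T·r/J = 430.3 × 0.0395 / 3.843×10^-6 = 4.428×10^6 Pa.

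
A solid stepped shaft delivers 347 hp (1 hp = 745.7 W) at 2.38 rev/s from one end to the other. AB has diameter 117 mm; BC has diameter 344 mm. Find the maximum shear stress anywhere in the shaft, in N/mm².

55.0 N/mm²

ω = 2π·2.38 = 14.95 rad/s, so T = P/ω = 347×745.7 / 14.95 = 17300 N·m.
Under the same torque, τ_max = 16T/(πd³) is largest where d is smallest — segment AB (d = 117 mm).
τ_max = 16·17300/(π·(0.117)³) = 5.502×10^7 Pa.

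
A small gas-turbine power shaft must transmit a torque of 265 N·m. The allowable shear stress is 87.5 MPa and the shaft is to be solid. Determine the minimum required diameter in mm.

24.9 mm

For a solid shaft τ_max = 16T/(πd³), so d = (16T/(π τ_allow))^(1/3) = (16·265.0/(π·8.75×10^7))^(1/3) = 0.02489 m.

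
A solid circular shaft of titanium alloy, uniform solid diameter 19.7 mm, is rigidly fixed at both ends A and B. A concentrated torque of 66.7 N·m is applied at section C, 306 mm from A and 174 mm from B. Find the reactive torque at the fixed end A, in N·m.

With uniform GJ and both ends fixed, compatibility θ_AC = θ_CB gives T_A·a = T_B·b, together with T_A + T_B = T₀.
T_A = T₀·b/(a+b) = 66.70·174/480.0 = 24.18 N·m; T_B = 42.52 N·m.

24.2 N·m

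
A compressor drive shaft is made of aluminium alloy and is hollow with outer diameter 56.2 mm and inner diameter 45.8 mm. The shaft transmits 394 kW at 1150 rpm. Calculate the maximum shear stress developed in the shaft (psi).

ω = 2π·1150/60 = 120.4 rad/s, so T = P/ω = 394×10³ / 120.4 = 3272 N·m.
J = π(d_o⁴ − d_i⁴)/32 = π(0.0562⁴ − 0.0458⁴)/32 = 5.474×10^-7 m⁴.
τ_max = T·r/J = 3272 × 0.0281 / 5.474×10^-7 = 1.680×10^8 Pa.

24400 psi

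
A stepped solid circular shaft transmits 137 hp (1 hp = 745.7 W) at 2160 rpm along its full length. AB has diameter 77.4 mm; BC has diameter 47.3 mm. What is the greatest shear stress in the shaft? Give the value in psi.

3150 psi

ω = 2π·2160/60 = 226.2 rad/s, so T = P/ω = 137×745.7 / 226.2 = 451.7 N·m.
Under the same torque, τ_max = 16T/(πd³) is largest where d is smallest — segment BC (d = 47.3 mm).
τ_max = 16·451.7/(π·(0.0473)³) = 2.174×10^7 Pa.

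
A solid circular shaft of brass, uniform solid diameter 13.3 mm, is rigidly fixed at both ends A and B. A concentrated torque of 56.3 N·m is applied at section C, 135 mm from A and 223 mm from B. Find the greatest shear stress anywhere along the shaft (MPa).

With uniform GJ and both ends fixed, compatibility θ_AC = θ_CB gives T_A·a = T_B·b, together with T_A + T_B = T₀.
T_A = T₀·b/(a+b) = 56.30·223/358.0 = 35.07 N·m; T_B = 21.23 N·m.
τ in each portion: τ_AC = 7.59×10^7 Pa, τ_CB = 4.60×10^7 Pa; maximum is in AC.
τ_max = T_AC·r/J = 35.07·0.00665/3.07×10^-9 = 7.592×10^7 Pa.

75.9 MPa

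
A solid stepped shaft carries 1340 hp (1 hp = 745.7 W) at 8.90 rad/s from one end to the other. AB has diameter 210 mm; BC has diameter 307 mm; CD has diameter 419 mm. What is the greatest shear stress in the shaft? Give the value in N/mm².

61.7 N/mm²

ω = 8.90 rad/s, so T = P/ω = 1340×745.7 / 8.900 = 112300 N·m.
Under the same torque, τ_max = 16T/(πd³) is largest where d is smallest — segment AB (d = 210 mm).
τ_max = 16·112300/(π·(0.210)³) = 6.174×10^7 Pa.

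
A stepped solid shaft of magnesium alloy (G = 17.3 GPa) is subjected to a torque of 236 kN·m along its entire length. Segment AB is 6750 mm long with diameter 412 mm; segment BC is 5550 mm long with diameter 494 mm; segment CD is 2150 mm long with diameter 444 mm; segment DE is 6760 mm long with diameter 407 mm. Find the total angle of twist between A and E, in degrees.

J_AB = π(0.412)⁴/32 = 2.83×10^-3 m⁴; J_BC = π(0.494)⁴/32 = 5.85×10^-3 m⁴; J_CD = π(0.444)⁴/32 = 3.82×10^-3 m⁴; J_DE = π(0.407)⁴/32 = 2.69×10^-3 m⁴.
θ = (T/G)·Σ L_i/J_i = (236000/17.3×10⁹)·(6.75/2.83×10^-3 + 5.55/5.85×10^-3 + 2.15/3.82×10^-3 + 6.76/2.69×10^-3) = 0.08742 rad.

5.01°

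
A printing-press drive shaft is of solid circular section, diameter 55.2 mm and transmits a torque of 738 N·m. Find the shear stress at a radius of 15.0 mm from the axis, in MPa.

J = πd⁴/32 = π(0.0552)⁴/32 = 9.115×10^-7 m⁴.
Shear stress varies linearly with radius: τ = T·r/J = 738.0 × 0.0150 / 9.115×10^-7 = 1.214×10^7 Pa.

12.1 MPa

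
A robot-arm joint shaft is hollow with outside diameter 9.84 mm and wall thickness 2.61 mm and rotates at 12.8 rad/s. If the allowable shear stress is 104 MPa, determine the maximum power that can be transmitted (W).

237 W

J = π(d_o⁴ − d_i⁴)/32 = π(0.00984⁴ − 0.00462⁴)/32 = 8.757×10^-10 m⁴.
T_max = τ_allow·J/r = 1.04×10^8 × 8.757×10^-10 / 0.00492 = 18.51 N·m.
ω = 12.8 rad/s, so P_max = T_max·ω = 236.9 W.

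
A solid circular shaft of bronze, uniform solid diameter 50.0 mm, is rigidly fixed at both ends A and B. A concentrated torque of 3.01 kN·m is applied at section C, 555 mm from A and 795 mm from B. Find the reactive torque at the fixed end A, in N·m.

With uniform GJ and both ends fixed, compatibility θ_AC = θ_CB gives T_A·a = T_B·b, together with T_A + T_B = T₀.
T_A = T₀·b/(a+b) = 3010·795/1350 = 1773 N·m; T_B = 1237 N·m.

1770 N·m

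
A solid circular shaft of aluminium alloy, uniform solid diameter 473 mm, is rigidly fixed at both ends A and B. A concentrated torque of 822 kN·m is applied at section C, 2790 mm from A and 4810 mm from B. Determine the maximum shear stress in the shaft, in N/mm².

25.0 N/mm²

With uniform GJ and both ends fixed, compatibility θ_AC = θ_CB gives T_A·a = T_B·b, together with T_A + T_B = T₀.
T_A = T₀·b/(a+b) = 822000·4810/7600 = 520200 N·m; T_B = 301800 N·m.
τ in each portion: τ_AC = 2.50×10^7 Pa, τ_CB = 1.45×10^7 Pa; maximum is in AC.
τ_max = T_AC·r/J = 520200·0.236/4.91×10^-3 = 2.504×10^7 Pa.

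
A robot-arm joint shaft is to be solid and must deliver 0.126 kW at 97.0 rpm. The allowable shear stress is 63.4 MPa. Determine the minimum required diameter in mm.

ω = 2π·97.0/60 = 10.16 rad/s, so T = P/ω = 0.126×10³ / 10.16 = 12.40 N·m.
For a solid shaft τ_max = 16T/(πd³), so d = (16T/(π τ_allow))^(1/3) = (16·12.40/(π·6.34×10^7))^(1/3) = 0.009988 m.

9.99 mm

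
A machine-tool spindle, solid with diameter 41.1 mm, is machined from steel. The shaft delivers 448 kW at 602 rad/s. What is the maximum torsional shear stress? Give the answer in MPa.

54.6 MPa

ω = 602 rad/s, so T = P/ω = 448×10³ / 602.0 = 744.2 N·m.
J = πd⁴/32 = π(0.0411)⁴/32 = 2.801×10^-7 m⁴.
τ_max = T·r/J = 744.2 × 0.0206 / 2.801×10^-7 = 5.459×10^7 Pa.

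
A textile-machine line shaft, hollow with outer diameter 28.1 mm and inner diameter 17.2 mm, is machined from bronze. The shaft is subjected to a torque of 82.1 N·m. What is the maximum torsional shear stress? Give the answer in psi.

3180 psi

J = π(d_o⁴ − d_i⁴)/32 = π(0.0281⁴ − 0.0172⁴)/32 = 5.262×10^-8 m⁴.
τ_max = T·r/J = 82.10 × 0.0140 / 5.262×10^-8 = 2.192×10^7 Pa.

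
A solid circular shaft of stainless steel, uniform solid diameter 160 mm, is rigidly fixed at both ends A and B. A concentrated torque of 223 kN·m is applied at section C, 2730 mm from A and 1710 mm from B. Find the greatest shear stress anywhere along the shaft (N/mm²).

170 N/mm²

With uniform GJ and both ends fixed, compatibility θ_AC = θ_CB gives T_A·a = T_B·b, together with T_A + T_B = T₀.
T_A = T₀·b/(a+b) = 223000·1710/4440 = 85890 N·m; T_B = 137100 N·m.
τ in each portion: τ_AC = 1.07×10^8 Pa, τ_CB = 1.70×10^8 Pa; maximum is in CB.
τ_max = T_CB·r/J = 137100·0.0800/6.43×10^-5 = 1.705×10^8 Pa.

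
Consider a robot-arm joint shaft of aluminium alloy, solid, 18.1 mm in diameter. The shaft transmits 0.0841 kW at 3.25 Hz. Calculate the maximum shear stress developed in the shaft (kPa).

ω = 2π·3.25 = 20.42 rad/s, so T = P/ω = 0.0841×10³ / 20.42 = 4.118 N·m.
J = πd⁴/32 = π(0.0181)⁴/32 = 1.054×10^-8 m⁴.
τ_max = T·r/J = 4.118 × 0.00905 / 1.054×10^-8 = 3.537×10^6 Pa.

3540 kPa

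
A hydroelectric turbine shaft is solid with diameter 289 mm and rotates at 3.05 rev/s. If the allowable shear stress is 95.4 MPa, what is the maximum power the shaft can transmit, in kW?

J = πd⁴/32 = π(0.289)⁴/32 = 6.848×10^-4 m⁴.
T_max = τ_allow·J/r = 9.54×10^7 × 6.848×10^-4 / 0.144 = 452100 N·m.
ω = 2π·3.05 = 19.16 rad/s, so P_max = T_max·ω = 8.665×10^6 W.

8660 kW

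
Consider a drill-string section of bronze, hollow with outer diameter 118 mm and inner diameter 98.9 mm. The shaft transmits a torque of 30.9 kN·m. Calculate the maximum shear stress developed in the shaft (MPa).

189 MPa

J = π(d_o⁴ − d_i⁴)/32 = π(0.118⁴ − 0.0989⁴)/32 = 9.641×10^-6 m⁴.
τ_max = T·r/J = 30900 × 0.0590 / 9.641×10^-6 = 1.891×10^8 Pa.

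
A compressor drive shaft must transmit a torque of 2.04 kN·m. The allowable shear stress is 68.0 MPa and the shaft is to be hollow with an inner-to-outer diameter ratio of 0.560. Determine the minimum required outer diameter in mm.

55.3 mm

For a hollow shaft with d_i/d_o = 0.560: τ_max = 16T/(π d_o³ (1−k⁴)), so d_o = [16T/(π τ_allow (1−k⁴))]^(1/3) = [16·2040/(π·6.80×10^7·0.9017)]^(1/3) = 0.05534 m.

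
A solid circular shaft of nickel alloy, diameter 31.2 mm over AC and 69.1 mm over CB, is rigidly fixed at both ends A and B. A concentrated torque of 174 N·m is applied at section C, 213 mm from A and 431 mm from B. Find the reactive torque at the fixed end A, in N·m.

13.5 N·m

Compatibility: T_A·a/J_AC = T_B·b/J_CB with T_A + T_B = T₀.
J_AC = 9.30×10^-8 m⁴, J_CB = 2.24×10^-6 m⁴, so T_A = T₀·(J_AC/a)/((J_AC/a)+(J_CB/b)) = 13.50 N·m, T_B = 160.5 N·m.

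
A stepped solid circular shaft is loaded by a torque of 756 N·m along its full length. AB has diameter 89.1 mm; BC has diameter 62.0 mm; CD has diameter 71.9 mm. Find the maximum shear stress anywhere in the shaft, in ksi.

2.34 ksi

Under the same torque, τ_max = 16T/(πd³) is largest where d is smallest — segment BC (d = 62.0 mm).
τ_max = 16·756.0/(π·(0.0620)³) = 1.616×10^7 Pa.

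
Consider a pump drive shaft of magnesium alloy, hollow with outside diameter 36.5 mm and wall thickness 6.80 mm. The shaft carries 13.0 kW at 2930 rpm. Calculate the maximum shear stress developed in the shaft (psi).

762 psi

ω = 2π·2930/60 = 306.8 rad/s, so T = P/ω = 13.0×10³ / 306.8 = 42.37 N·m.
J = π(d_o⁴ − d_i⁴)/32 = π(0.0365⁴ − 0.0229⁴)/32 = 1.473×10^-7 m⁴.
τ_max = T·r/J = 42.37 × 0.0182 / 1.473×10^-7 = 5.251×10^6 Pa.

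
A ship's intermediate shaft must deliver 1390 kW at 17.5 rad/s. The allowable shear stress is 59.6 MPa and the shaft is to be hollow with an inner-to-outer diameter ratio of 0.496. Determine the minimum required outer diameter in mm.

193 mm

ω = 17.5 rad/s, so T = P/ω = 1390×10³ / 17.50 = 79430 N·m.
For a hollow shaft with d_i/d_o = 0.496: τ_max = 16T/(π d_o³ (1−k⁴)), so d_o = [16T/(π τ_allow (1−k⁴))]^(1/3) = [16·79430/(π·5.96×10^7·0.9395)]^(1/3) = 0.1933 m.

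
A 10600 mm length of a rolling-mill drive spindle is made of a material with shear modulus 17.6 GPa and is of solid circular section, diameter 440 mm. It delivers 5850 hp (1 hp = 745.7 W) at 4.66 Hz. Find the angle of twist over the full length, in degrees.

ω = 2π·4.66 = 29.28 rad/s, so T = P/ω = 5850×745.7 / 29.28 = 149000 N·m.
J = πd⁴/32 = π(0.440)⁴/32 = 3.680×10^-3 m⁴.
θ = T·L/(G·J) = 149000 × 10.6 / (17.6×10⁹ × 3.680×10^-3) = 0.02439 rad.

1.40°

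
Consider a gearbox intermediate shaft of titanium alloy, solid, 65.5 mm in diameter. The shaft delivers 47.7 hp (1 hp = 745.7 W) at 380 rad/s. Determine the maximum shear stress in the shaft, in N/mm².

ω = 380 rad/s, so T = P/ω = 47.7×745.7 / 380.0 = 93.60 N·m.
J = πd⁴/32 = π(0.0655)⁴/32 = 1.807×10^-6 m⁴.
τ_max = T·r/J = 93.60 × 0.0328 / 1.807×10^-6 = 1.696×10^6 Pa.

1.70 N/mm²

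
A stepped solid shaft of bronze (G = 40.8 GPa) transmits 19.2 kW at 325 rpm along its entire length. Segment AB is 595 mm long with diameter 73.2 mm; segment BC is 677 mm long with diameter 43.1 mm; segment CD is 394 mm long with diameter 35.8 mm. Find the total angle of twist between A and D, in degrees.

3.69°

ω = 2π·325/60 = 34.03 rad/s, so T = P/ω = 19.2×10³ / 34.03 = 564.1 N·m.
J_AB = π(0.0732)⁴/32 = 2.82×10^-6 m⁴; J_BC = π(0.0431)⁴/32 = 3.39×10^-7 m⁴; J_CD = π(0.0358)⁴/32 = 1.61×10^-7 m⁴.
θ = (T/G)·Σ L_i/J_i = (564.1/40.8×10⁹)·(0.595/2.82×10^-6 + 0.677/3.39×10^-7 + 0.394/1.61×10^-7) = 0.06433 rad.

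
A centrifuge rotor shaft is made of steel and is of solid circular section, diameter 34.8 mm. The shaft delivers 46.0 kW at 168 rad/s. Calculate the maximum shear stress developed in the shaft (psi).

ω = 168 rad/s, so T = P/ω = 46.0×10³ / 168.0 = 273.8 N·m.
J = πd⁴/32 = π(0.0348)⁴/32 = 1.440×10^-7 m⁴.
τ_max = T·r/J = 273.8 × 0.0174 / 1.440×10^-7 = 3.309×10^7 Pa.

4800 psi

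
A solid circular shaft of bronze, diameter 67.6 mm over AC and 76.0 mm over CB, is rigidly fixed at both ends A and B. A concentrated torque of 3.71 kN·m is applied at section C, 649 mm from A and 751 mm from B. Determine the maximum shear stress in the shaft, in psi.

3730 psi

Compatibility: T_A·a/J_AC = T_B·b/J_CB with T_A + T_B = T₀.
J_AC = 2.05×10^-6 m⁴, J_CB = 3.28×10^-6 m⁴, so T_A = T₀·(J_AC/a)/((J_AC/a)+(J_CB/b)) = 1558 N·m, T_B = 2152 N·m.
τ in each portion: τ_AC = 2.57×10^7 Pa, τ_CB = 2.50×10^7 Pa; maximum is in AC.
τ_max = T_AC·r/J = 1558·0.0338/2.05×10^-6 = 2.569×10^7 Pa.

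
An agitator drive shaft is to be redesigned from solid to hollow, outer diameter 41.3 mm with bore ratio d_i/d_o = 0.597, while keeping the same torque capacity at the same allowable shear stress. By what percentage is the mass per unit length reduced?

Equal τ_max and T ⇒ the solid shaft needs d_s³ = d_o³(1−k⁴), so d_s = 41.3·(1−0.597⁴)^(1/3) = 39.47 mm.
Area ratio A_h/A_s = d_o²(1−k²)/d_s² = (1−k²)/(1−k⁴)^(2/3) = 0.7046.
Mass saving = 1 − 0.7046 = 29.5 %.

29.5 %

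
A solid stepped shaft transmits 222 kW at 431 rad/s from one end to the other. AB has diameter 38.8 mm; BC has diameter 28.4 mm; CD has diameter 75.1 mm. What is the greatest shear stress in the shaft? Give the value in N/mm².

ω = 431 rad/s, so T = P/ω = 222×10³ / 431.0 = 515.1 N·m.
Under the same torque, τ_max = 16T/(πd³) is largest where d is smallest — segment BC (d = 28.4 mm).
τ_max = 16·515.1/(π·(0.0284)³) = 1.145×10^8 Pa.

115 N/mm²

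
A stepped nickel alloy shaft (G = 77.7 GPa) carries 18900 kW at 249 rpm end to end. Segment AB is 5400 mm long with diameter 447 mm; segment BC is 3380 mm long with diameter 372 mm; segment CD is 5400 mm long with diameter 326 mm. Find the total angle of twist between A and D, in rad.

0.0751 rad

ω = 2π·249/60 = 26.08 rad/s, so T = P/ω = 18900×10³ / 26.08 = 724800 N·m.
J_AB = π(0.447)⁴/32 = 3.92×10^-3 m⁴; J_BC = π(0.372)⁴/32 = 1.88×10^-3 m⁴; J_CD = π(0.326)⁴/32 = 1.11×10^-3 m⁴.
θ = (T/G)·Σ L_i/J_i = (724800/77.7×10⁹)·(5.40/3.92×10^-3 + 3.38/1.88×10^-3 + 5.40/1.11×10^-3) = 0.07505 rad.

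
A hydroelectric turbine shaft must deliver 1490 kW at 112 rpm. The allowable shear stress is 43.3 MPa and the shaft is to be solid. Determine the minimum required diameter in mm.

ω = 2π·112/60 = 11.73 rad/s, so T = P/ω = 1490×10³ / 11.73 = 127000 N·m.
For a solid shaft τ_max = 16T/(πd³), so d = (16T/(π τ_allow))^(1/3) = (16·127000/(π·4.33×10^7))^(1/3) = 0.2463 m.

246 mm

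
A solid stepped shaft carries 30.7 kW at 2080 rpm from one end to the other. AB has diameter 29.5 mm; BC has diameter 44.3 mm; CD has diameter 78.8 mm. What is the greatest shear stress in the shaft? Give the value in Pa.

2.80e7 Pa

ω = 2π·2080/60 = 217.8 rad/s, so T = P/ω = 30.7×10³ / 217.8 = 140.9 N·m.
Under the same torque, τ_max = 16T/(πd³) is largest where d is smallest — segment AB (d = 29.5 mm).
τ_max = 16·140.9/(π·(0.0295)³) = 2.796×10^7 Pa.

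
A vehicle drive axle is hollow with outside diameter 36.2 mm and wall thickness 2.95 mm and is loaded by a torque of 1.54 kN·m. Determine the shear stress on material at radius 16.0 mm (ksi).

41.6 ksi

J = π(d_o⁴ − d_i⁴)/32 = π(0.0362⁴ − 0.0303⁴)/32 = 8.584×10^-8 m⁴.
Shear stress varies linearly with radius: τ = T·r/J = 1540 × 0.0160 / 8.584×10^-8 = 2.870×10^8 Pa.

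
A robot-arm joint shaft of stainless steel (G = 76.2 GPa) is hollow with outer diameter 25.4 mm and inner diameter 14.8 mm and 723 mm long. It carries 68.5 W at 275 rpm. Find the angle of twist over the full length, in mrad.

0.624 mrad

ω = 2π·275/60 = 28.80 rad/s, so T = P/ω = 68.5 / 28.80 = 2.379 N·m.
J = π(d_o⁴ − d_i⁴)/32 = π(0.0254⁴ − 0.0148⁴)/32 = 3.615×10^-8 m⁴.
θ = T·L/(G·J) = 2.379 × 0.723 / (76.2×10⁹ × 3.615×10^-8) = 6.243×10^-4 rad.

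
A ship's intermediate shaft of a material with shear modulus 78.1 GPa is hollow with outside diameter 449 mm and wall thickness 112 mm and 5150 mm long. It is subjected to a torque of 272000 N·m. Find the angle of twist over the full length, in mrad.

J = π(d_o⁴ − d_i⁴)/32 = π(0.449⁴ − 0.225⁴)/32 = 3.739×10^-3 m⁴.
θ = T·L/(G·J) = 272000 × 5.15 / (78.1×10⁹ × 3.739×10^-3) = 4.798×10^-3 rad.

4.80 mrad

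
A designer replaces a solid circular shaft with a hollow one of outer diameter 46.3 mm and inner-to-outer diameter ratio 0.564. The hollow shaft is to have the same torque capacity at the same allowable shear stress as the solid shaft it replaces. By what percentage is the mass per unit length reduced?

Equal τ_max and T ⇒ the solid shaft needs d_s³ = d_o³(1−k⁴), so d_s = 46.3·(1−0.564⁴)^(1/3) = 44.68 mm.
Area ratio A_h/A_s = d_o²(1−k²)/d_s² = (1−k²)/(1−k⁴)^(2/3) = 0.7322.
Mass saving = 1 − 0.7322 = 26.8 %.

26.8 %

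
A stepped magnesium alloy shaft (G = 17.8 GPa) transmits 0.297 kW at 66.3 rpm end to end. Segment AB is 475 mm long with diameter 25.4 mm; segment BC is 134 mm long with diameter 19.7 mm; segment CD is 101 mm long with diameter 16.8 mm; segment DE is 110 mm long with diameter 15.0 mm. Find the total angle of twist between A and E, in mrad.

134 mrad

ω = 2π·66.3/60 = 6.943 rad/s, so T = P/ω = 0.297×10³ / 6.943 = 42.78 N·m.
J_AB = π(0.0254)⁴/32 = 4.09×10^-8 m⁴; J_BC = π(0.0197)⁴/32 = 1.48×10^-8 m⁴; J_CD = π(0.0168)⁴/32 = 7.82×10^-9 m⁴; J_DE = π(0.0150)⁴/32 = 4.97×10^-9 m⁴.
θ = (T/G)·Σ L_i/J_i = (42.78/17.8×10⁹)·(0.475/4.09×10^-8 + 0.134/1.48×10^-8 + 0.101/7.82×10^-9 + 0.110/4.97×10^-9) = 0.1339 rad.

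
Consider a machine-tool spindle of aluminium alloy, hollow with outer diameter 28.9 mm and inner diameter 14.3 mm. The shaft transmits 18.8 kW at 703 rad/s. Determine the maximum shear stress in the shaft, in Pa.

6.00e6 Pa

ω = 703 rad/s, so T = P/ω = 18.8×10³ / 703.0 = 26.74 N·m.
J = π(d_o⁴ − d_i⁴)/32 = π(0.0289⁴ − 0.0143⁴)/32 = 6.438×10^-8 m⁴.
τ_max = T·r/J = 26.74 × 0.0144 / 6.438×10^-8 = 6.002×10^6 Pa.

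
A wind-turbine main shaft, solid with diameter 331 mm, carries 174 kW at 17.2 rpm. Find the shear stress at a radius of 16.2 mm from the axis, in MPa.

ω = 2π·17.2/60 = 1.801 rad/s, so T = P/ω = 174×10³ / 1.801 = 96600 N·m.
J = πd⁴/32 = π(0.331)⁴/32 = 1.178×10^-3 m⁴.
Shear stress varies linearly with radius: τ = T·r/J = 96600 × 0.0162 / 1.178×10^-3 = 1.328×10^6 Pa.

1.33 MPa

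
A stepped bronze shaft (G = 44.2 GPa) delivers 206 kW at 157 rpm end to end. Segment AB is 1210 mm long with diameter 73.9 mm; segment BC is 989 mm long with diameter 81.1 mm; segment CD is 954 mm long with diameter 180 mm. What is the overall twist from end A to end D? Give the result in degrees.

10.6°

ω = 2π·157/60 = 16.44 rad/s, so T = P/ω = 206×10³ / 16.44 = 12530 N·m.
J_AB = π(0.0739)⁴/32 = 2.93×10^-6 m⁴; J_BC = π(0.0811)⁴/32 = 4.25×10^-6 m⁴; J_CD = π(0.180)⁴/32 = 1.03×10^-4 m⁴.
θ = (T/G)·Σ L_i/J_i = (12530/44.2×10⁹)·(1.21/2.93×10^-6 + 0.989/4.25×10^-6 + 0.954/1.03×10^-4) = 0.1858 rad.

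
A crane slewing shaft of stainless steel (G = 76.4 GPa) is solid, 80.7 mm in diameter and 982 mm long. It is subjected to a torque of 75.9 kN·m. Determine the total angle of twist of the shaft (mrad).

234 mrad

J = πd⁴/32 = π(0.0807)⁴/32 = 4.164×10^-6 m⁴.
θ = T·L/(G·J) = 75900 × 0.982 / (76.4×10⁹ × 4.164×10^-6) = 0.2343 rad.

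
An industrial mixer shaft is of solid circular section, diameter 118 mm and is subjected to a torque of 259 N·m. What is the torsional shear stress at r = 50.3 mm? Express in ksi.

J = πd⁴/32 = π(0.118)⁴/32 = 1.903×10^-5 m⁴.
Shear stress varies linearly with radius: τ = T·r/J = 259.0 × 0.0503 / 1.903×10^-5 = 6.844×10^5 Pa.

0.0993 ksi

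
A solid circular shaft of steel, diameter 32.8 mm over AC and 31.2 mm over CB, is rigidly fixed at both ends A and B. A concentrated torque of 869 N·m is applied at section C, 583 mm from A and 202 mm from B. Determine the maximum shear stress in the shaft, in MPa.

102 MPa

Compatibility: T_A·a/J_AC = T_B·b/J_CB with T_A + T_B = T₀.
J_AC = 1.14×10^-7 m⁴, J_CB = 9.30×10^-8 m⁴, so T_A = T₀·(J_AC/a)/((J_AC/a)+(J_CB/b)) = 258.4 N·m, T_B = 610.6 N·m.
τ in each portion: τ_AC = 3.73×10^7 Pa, τ_CB = 1.02×10^8 Pa; maximum is in CB.
τ_max = T_CB·r/J = 610.6·0.0156/9.30×10^-8 = 1.024×10^8 Pa.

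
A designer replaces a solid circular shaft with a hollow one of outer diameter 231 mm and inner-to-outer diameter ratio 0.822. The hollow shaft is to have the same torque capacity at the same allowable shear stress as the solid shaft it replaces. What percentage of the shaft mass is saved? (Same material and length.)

51.3 %

Equal τ_max and T ⇒ the solid shaft needs d_s³ = d_o³(1−k⁴), so d_s = 231·(1−0.822⁴)^(1/3) = 188.5 mm.
Area ratio A_h/A_s = d_o²(1−k²)/d_s² = (1−k²)/(1−k⁴)^(2/3) = 0.4870.
Mass saving = 1 − 0.4870 = 51.3 %.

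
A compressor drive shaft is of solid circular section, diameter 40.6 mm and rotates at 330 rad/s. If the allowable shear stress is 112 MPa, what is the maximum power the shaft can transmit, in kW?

J = πd⁴/32 = π(0.0406)⁴/32 = 2.667×10^-7 m⁴.
T_max = τ_allow·J/r = 1.12×10^8 × 2.667×10^-7 / 0.0203 = 1472 N·m.
ω = 330 rad/s, so P_max = T_max·ω = 4.857×10^5 W.

486 kW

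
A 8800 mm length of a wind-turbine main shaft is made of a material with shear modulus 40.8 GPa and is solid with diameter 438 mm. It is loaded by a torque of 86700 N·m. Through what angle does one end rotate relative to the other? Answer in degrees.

J = πd⁴/32 = π(0.438)⁴/32 = 3.613×10^-3 m⁴.
θ = T·L/(G·J) = 86700 × 8.80 / (40.8×10⁹ × 3.613×10^-3) = 5.175×10^-3 rad.

0.297°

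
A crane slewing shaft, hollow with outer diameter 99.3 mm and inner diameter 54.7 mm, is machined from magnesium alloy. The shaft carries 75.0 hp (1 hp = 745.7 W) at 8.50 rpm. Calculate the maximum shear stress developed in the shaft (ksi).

ω = 2π·8.50/60 = 0.8901 rad/s, so T = P/ω = 75.0×745.7 / 0.8901 = 62830 N·m.
J = π(d_o⁴ − d_i⁴)/32 = π(0.0993⁴ − 0.0547⁴)/32 = 8.667×10^-6 m⁴.
τ_max = T·r/J = 62830 × 0.0496 / 8.667×10^-6 = 3.600×10^8 Pa.

52.2 ksi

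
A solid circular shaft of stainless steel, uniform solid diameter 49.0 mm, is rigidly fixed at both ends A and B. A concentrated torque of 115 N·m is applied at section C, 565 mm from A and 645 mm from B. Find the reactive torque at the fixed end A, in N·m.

61.3 N·m

With uniform GJ and both ends fixed, compatibility θ_AC = θ_CB gives T_A·a = T_B·b, together with T_A + T_B = T₀.
T_A = T₀·b/(a+b) = 115.0·645/1210 = 61.30 N·m; T_B = 53.70 N·m.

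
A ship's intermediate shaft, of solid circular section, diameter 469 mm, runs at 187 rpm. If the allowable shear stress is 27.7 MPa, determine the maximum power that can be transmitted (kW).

J = πd⁴/32 = π(0.469)⁴/32 = 4.750×10^-3 m⁴.
T_max = τ_allow·J/r = 2.77×10^7 × 4.750×10^-3 / 0.234 = 561100 N·m.
ω = 2π·187/60 = 19.58 rad/s, so P_max = T_max·ω = 1.099×10^7 W.

11000 kW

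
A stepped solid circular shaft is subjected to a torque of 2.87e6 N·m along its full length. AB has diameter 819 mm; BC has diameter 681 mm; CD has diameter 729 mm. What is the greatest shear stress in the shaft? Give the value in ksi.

6.71 ksi

Under the same torque, τ_max = 16T/(πd³) is largest where d is smallest — segment BC (d = 681 mm).
τ_max = 16·2.870e6/(π·(0.681)³) = 4.628×10^7 Pa.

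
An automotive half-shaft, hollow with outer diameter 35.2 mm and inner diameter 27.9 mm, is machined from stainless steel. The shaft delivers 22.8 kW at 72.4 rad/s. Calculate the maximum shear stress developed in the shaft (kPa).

60800 kPa

ω = 72.4 rad/s, so T = P/ω = 22.8×10³ / 72.40 = 314.9 N·m.
J = π(d_o⁴ − d_i⁴)/32 = π(0.0352⁴ − 0.0279⁴)/32 = 9.123×10^-8 m⁴.
τ_max = T·r/J = 314.9 × 0.0176 / 9.123×10^-8 = 6.075×10^7 Pa.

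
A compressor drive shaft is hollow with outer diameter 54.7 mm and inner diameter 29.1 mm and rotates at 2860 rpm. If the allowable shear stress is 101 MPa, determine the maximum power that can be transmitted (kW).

J = π(d_o⁴ − d_i⁴)/32 = π(0.0547⁴ − 0.0291⁴)/32 = 8.085×10^-7 m⁴.
T_max = τ_allow·J/r = 1.01×10^8 × 8.085×10^-7 / 0.0274 = 2986 N·m.
ω = 2π·2860/60 = 299.5 rad/s, so P_max = T_max·ω = 8.942×10^5 W.

894 kW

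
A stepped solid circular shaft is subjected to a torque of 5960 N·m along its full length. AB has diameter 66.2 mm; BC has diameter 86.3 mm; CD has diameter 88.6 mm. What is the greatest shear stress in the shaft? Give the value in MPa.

105 MPa

Under the same torque, τ_max = 16T/(πd³) is largest where d is smallest — segment AB (d = 66.2 mm).
τ_max = 16·5960/(π·(0.0662)³) = 1.046×10^8 Pa.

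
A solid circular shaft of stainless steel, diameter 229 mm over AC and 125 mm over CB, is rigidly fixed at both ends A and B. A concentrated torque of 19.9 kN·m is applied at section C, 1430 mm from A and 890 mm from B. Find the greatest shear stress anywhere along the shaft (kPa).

7390 kPa

Compatibility: T_A·a/J_AC = T_B·b/J_CB with T_A + T_B = T₀.
J_AC = 2.70×10^-4 m⁴, J_CB = 2.40×10^-5 m⁴, so T_A = T₀·(J_AC/a)/((J_AC/a)+(J_CB/b)) = 17420 N·m, T_B = 2484 N·m.
τ in each portion: τ_AC = 7.39×10^6 Pa, τ_CB = 6.48×10^6 Pa; maximum is in AC.
τ_max = T_AC·r/J = 17420·0.115/2.70×10^-4 = 7.386×10^6 Pa.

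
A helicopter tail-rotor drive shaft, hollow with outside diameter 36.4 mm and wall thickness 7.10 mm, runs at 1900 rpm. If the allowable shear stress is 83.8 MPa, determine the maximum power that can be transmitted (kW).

J = π(d_o⁴ − d_i⁴)/32 = π(0.0364⁴ − 0.0222⁴)/32 = 1.485×10^-7 m⁴.
T_max = τ_allow·J/r = 8.38×10^7 × 1.485×10^-7 / 0.0182 = 683.8 N·m.
ω = 2π·1900/60 = 199.0 rad/s, so P_max = T_max·ω = 1.360×10^5 W.

136 kW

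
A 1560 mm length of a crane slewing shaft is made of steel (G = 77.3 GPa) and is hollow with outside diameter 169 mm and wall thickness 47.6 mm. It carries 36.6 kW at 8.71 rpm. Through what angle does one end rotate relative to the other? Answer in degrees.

ω = 2π·8.71/60 = 0.9121 rad/s, so T = P/ω = 36.6×10³ / 0.9121 = 40130 N·m.
J = π(d_o⁴ − d_i⁴)/32 = π(0.169⁴ − 0.0738⁴)/32 = 7.717×10^-5 m⁴.
θ = T·L/(G·J) = 40130 × 1.56 / (77.3×10⁹ × 7.717×10^-5) = 0.01049 rad.

0.601°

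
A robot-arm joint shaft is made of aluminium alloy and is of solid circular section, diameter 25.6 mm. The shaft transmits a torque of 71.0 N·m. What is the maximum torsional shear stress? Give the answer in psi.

J = πd⁴/32 = π(0.0256)⁴/32 = 4.217×10^-8 m⁴.
τ_max = T·r/J = 71.00 × 0.0128 / 4.217×10^-8 = 2.155×10^7 Pa.

3130 psi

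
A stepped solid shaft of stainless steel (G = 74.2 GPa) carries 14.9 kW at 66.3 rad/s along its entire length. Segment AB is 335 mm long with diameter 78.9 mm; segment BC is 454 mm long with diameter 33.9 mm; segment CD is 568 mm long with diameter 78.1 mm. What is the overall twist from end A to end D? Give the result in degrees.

0.650°

ω = 66.3 rad/s, so T = P/ω = 14.9×10³ / 66.30 = 224.7 N·m.
J_AB = π(0.0789)⁴/32 = 3.80×10^-6 m⁴; J_BC = π(0.0339)⁴/32 = 1.30×10^-7 m⁴; J_CD = π(0.0781)⁴/32 = 3.65×10^-6 m⁴.
θ = (T/G)·Σ L_i/J_i = (224.7/74.2×10⁹)·(0.335/3.80×10^-6 + 0.454/1.30×10^-7 + 0.568/3.65×10^-6) = 0.01134 rad.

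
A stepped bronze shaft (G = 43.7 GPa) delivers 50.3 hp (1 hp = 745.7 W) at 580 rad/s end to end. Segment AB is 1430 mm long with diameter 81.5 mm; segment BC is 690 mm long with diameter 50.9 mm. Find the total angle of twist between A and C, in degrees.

ω = 580 rad/s, so T = P/ω = 50.3×745.7 / 580.0 = 64.67 N·m.
J_AB = π(0.0815)⁴/32 = 4.33×10^-6 m⁴; J_BC = π(0.0509)⁴/32 = 6.59×10^-7 m⁴.
θ = (T/G)·Σ L_i/J_i = (64.67/43.7×10⁹)·(1.43/4.33×10^-6 + 0.690/6.59×10^-7) = 2.038×10^-3 rad.

0.117°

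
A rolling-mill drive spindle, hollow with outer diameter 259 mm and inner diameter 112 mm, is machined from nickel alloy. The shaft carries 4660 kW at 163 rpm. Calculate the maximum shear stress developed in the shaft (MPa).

ω = 2π·163/60 = 17.07 rad/s, so T = P/ω = 4660×10³ / 17.07 = 273000 N·m.
J = π(d_o⁴ − d_i⁴)/32 = π(0.259⁴ − 0.112⁴)/32 = 4.263×10^-4 m⁴.
τ_max = T·r/J = 273000 × 0.130 / 4.263×10^-4 = 8.293×10^7 Pa.

82.9 MPa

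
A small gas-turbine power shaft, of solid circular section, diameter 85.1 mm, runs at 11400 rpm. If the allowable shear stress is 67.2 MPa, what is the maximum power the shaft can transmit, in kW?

9710 kW

J = πd⁴/32 = π(0.0851)⁴/32 = 5.149×10^-6 m⁴.
T_max = τ_allow·J/r = 6.72×10^7 × 5.149×10^-6 / 0.0425 = 8132 N·m.
ω = 2π·11400/60 = 1194 rad/s, so P_max = T_max·ω = 9.708×10^6 W.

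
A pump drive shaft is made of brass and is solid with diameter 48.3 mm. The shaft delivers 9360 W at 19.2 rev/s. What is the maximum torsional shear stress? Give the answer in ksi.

0.509 ksi

ω = 2π·19.2 = 120.6 rad/s, so T = P/ω = 9360 / 120.6 = 77.59 N·m.
J = πd⁴/32 = π(0.0483)⁴/32 = 5.343×10^-7 m⁴.
τ_max = T·r/J = 77.59 × 0.0241 / 5.343×10^-7 = 3.507×10^6 Pa.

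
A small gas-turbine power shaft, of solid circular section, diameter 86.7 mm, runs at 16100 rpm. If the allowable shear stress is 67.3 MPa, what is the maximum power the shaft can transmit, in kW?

14500 kW

J = πd⁴/32 = π(0.0867)⁴/32 = 5.547×10^-6 m⁴.
T_max = τ_allow·J/r = 6.73×10^7 × 5.547×10^-6 / 0.0433 = 8612 N·m.
ω = 2π·16100/60 = 1686 rad/s, so P_max = T_max·ω = 1.452×10^7 W.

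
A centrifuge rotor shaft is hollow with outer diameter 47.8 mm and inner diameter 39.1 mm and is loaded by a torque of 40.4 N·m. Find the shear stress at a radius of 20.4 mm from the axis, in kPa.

2910 kPa

J = π(d_o⁴ − d_i⁴)/32 = π(0.0478⁴ − 0.0391⁴)/32 = 2.831×10^-7 m⁴.
Shear stress varies linearly with radius: τ = T·r/J = 40.40 × 0.0204 / 2.831×10^-7 = 2.912×10^6 Pa.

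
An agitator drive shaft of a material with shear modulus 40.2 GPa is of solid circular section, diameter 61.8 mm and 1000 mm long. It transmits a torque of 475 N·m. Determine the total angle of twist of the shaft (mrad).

8.25 mrad

J = πd⁴/32 = π(0.0618)⁴/32 = 1.432×10^-6 m⁴.
θ = T·L/(G·J) = 475.0 × 1.00 / (40.2×10⁹ × 1.432×10^-6) = 8.251×10^-3 rad.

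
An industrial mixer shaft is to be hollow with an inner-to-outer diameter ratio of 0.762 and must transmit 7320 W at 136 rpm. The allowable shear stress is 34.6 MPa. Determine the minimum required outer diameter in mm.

ω = 2π·136/60 = 14.24 rad/s, so T = P/ω = 7320 / 14.24 = 514.0 N·m.
For a hollow shaft with d_i/d_o = 0.762: τ_max = 16T/(π d_o³ (1−k⁴)), so d_o = [16T/(π τ_allow (1−k⁴))]^(1/3) = [16·514.0/(π·3.46×10^7·0.6629)]^(1/3) = 0.04851 m.

48.5 mm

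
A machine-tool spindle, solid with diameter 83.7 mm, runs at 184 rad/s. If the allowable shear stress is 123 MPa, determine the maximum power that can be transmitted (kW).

2610 kW

J = πd⁴/32 = π(0.0837)⁴/32 = 4.818×10^-6 m⁴.
T_max = τ_allow·J/r = 1.23×10^8 × 4.818×10^-6 / 0.0418 = 14160 N·m.
ω = 184 rad/s, so P_max = T_max·ω = 2.606×10^6 W.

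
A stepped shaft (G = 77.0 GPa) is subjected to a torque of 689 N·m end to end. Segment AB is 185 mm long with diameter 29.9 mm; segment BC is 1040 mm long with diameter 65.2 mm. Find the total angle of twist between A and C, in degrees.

J_AB = π(0.0299)⁴/32 = 7.85×10^-8 m⁴; J_BC = π(0.0652)⁴/32 = 1.77×10^-6 m⁴.
θ = (T/G)·Σ L_i/J_i = (689.0/77.0×10⁹)·(0.185/7.85×10^-8 + 1.04/1.77×10^-6) = 0.02634 rad.

1.51°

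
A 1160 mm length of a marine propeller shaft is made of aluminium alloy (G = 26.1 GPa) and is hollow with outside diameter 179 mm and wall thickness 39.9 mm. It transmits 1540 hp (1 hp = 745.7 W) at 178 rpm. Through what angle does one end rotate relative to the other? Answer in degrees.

ω = 2π·178/60 = 18.64 rad/s, so T = P/ω = 1540×745.7 / 18.64 = 61610 N·m.
J = π(d_o⁴ − d_i⁴)/32 = π(0.179⁴ − 0.0992⁴)/32 = 9.128×10^-5 m⁴.
θ = T·L/(G·J) = 61610 × 1.16 / (26.1×10⁹ × 9.128×10^-5) = 0.03000 rad.

1.72°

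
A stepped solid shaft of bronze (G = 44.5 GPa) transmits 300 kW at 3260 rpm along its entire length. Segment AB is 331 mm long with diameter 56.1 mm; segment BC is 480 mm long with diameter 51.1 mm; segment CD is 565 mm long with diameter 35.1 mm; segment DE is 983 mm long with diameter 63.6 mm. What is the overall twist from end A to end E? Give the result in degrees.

6.18°

ω = 2π·3260/60 = 341.4 rad/s, so T = P/ω = 300×10³ / 341.4 = 878.8 N·m.
J_AB = π(0.0561)⁴/32 = 9.72×10^-7 m⁴; J_BC = π(0.0511)⁴/32 = 6.69×10^-7 m⁴; J_CD = π(0.0351)⁴/32 = 1.49×10^-7 m⁴; J_DE = π(0.0636)⁴/32 = 1.61×10^-6 m⁴.
θ = (T/G)·Σ L_i/J_i = (878.8/44.5×10⁹)·(0.331/9.72×10^-7 + 0.480/6.69×10^-7 + 0.565/1.49×10^-7 + 0.983/1.61×10^-6) = 0.1078 rad.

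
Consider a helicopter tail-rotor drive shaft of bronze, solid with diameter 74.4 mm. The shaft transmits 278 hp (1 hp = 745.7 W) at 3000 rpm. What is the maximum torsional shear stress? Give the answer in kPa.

ω = 2π·3000/60 = 314.2 rad/s, so T = P/ω = 278×745.7 / 314.2 = 659.9 N·m.
J = πd⁴/32 = π(0.0744)⁴/32 = 3.008×10^-6 m⁴.
τ_max = T·r/J = 659.9 × 0.0372 / 3.008×10^-6 = 8.160×10^6 Pa.

8160 kPa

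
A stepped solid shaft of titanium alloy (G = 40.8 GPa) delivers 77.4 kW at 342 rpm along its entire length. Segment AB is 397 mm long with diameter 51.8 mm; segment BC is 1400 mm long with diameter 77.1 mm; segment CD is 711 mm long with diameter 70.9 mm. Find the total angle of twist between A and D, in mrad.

66.3 mrad

ω = 2π·342/60 = 35.81 rad/s, so T = P/ω = 77.4×10³ / 35.81 = 2161 N·m.
J_AB = π(0.0518)⁴/32 = 7.07×10^-7 m⁴; J_BC = π(0.0771)⁴/32 = 3.47×10^-6 m⁴; J_CD = π(0.0709)⁴/32 = 2.48×10^-6 m⁴.
θ = (T/G)·Σ L_i/J_i = (2161/40.8×10⁹)·(0.397/7.07×10^-7 + 1.40/3.47×10^-6 + 0.711/2.48×10^-6) = 0.06631 rad.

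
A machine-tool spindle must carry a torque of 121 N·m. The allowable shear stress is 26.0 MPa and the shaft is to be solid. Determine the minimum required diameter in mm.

28.7 mm

For a solid shaft τ_max = 16T/(πd³), so d = (16T/(π τ_allow))^(1/3) = (16·121.0/(π·2.60×10^7))^(1/3) = 0.02873 m.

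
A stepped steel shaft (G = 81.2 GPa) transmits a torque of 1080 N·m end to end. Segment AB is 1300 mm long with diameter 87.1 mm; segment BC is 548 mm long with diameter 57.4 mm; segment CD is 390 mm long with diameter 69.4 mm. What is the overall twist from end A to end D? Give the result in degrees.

0.698°

J_AB = π(0.0871)⁴/32 = 5.65×10^-6 m⁴; J_BC = π(0.0574)⁴/32 = 1.07×10^-6 m⁴; J_CD = π(0.0694)⁴/32 = 2.28×10^-6 m⁴.
θ = (T/G)·Σ L_i/J_i = (1080/81.2×10⁹)·(1.30/5.65×10^-6 + 0.548/1.07×10^-6 + 0.390/2.28×10^-6) = 0.01218 rad.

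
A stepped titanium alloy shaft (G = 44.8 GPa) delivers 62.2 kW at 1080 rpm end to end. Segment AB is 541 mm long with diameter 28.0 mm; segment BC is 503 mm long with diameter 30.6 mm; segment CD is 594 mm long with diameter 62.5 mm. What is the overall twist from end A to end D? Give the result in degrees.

ω = 2π·1080/60 = 113.1 rad/s, so T = P/ω = 62.2×10³ / 113.1 = 550.0 N·m.
J_AB = π(0.0280)⁴/32 = 6.03×10^-8 m⁴; J_BC = π(0.0306)⁴/32 = 8.61×10^-8 m⁴; J_CD = π(0.0625)⁴/32 = 1.50×10^-6 m⁴.
θ = (T/G)·Σ L_i/J_i = (550.0/44.8×10⁹)·(0.541/6.03×10^-8 + 0.503/8.61×10^-8 + 0.594/1.50×10^-6) = 0.1867 rad.

10.7°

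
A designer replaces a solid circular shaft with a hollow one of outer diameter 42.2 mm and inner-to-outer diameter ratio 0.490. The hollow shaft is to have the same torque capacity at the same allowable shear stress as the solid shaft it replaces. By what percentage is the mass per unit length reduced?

Equal τ_max and T ⇒ the solid shaft needs d_s³ = d_o³(1−k⁴), so d_s = 42.2·(1−0.490⁴)^(1/3) = 41.37 mm.
Area ratio A_h/A_s = d_o²(1−k²)/d_s² = (1−k²)/(1−k⁴)^(2/3) = 0.7906.
Mass saving = 1 − 0.7906 = 20.9 %.

20.9 %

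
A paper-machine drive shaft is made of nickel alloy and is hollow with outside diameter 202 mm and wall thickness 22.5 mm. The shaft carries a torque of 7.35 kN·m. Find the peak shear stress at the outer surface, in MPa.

J = π(d_o⁴ − d_i⁴)/32 = π(0.202⁴ − 0.157⁴)/32 = 1.038×10^-4 m⁴.
τ_max = T·r/J = 7350 × 0.101 / 1.038×10^-4 = 7.151×10^6 Pa.

7.15 MPa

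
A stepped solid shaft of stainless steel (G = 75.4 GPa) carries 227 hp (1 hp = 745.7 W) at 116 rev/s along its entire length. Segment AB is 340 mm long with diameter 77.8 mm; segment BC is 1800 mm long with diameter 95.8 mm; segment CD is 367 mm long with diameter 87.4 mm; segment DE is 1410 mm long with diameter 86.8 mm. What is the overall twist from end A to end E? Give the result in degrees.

ω = 2π·116 = 728.8 rad/s, so T = P/ω = 227×745.7 / 728.8 = 232.2 N·m.
J_AB = π(0.0778)⁴/32 = 3.60×10^-6 m⁴; J_BC = π(0.0958)⁴/32 = 8.27×10^-6 m⁴; J_CD = π(0.0874)⁴/32 = 5.73×10^-6 m⁴; J_DE = π(0.0868)⁴/32 = 5.57×10^-6 m⁴.
θ = (T/G)·Σ L_i/J_i = (232.2/75.4×10⁹)·(0.340/3.60×10^-6 + 1.80/8.27×10^-6 + 0.367/5.73×10^-6 + 1.41/5.57×10^-6) = 1.938×10^-3 rad.

0.111°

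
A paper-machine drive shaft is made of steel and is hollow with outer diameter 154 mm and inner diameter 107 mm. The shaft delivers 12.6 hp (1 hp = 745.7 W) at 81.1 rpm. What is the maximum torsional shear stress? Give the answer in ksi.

ω = 2π·81.1/60 = 8.493 rad/s, so T = P/ω = 12.6×745.7 / 8.493 = 1106 N·m.
J = π(d_o⁴ − d_i⁴)/32 = π(0.154⁴ − 0.107⁴)/32 = 4.235×10^-5 m⁴.
τ_max = T·r/J = 1106 × 0.0770 / 4.235×10^-5 = 2.012×10^6 Pa.

0.292 ksi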